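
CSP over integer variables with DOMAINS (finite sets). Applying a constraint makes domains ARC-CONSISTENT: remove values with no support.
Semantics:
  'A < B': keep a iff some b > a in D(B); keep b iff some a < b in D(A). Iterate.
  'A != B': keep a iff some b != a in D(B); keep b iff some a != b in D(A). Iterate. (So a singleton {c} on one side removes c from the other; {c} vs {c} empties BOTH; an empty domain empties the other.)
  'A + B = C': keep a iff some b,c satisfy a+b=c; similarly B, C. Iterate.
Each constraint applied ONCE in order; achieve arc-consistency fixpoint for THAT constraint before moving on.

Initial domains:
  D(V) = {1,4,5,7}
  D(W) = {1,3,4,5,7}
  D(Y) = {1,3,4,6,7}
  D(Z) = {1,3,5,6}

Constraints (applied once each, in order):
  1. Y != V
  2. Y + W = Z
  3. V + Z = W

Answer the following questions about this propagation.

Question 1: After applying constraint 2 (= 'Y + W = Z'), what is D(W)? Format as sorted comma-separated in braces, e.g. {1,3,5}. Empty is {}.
Answer: {1,3,4,5}

Derivation:
Constraint 1 (Y != V) on D(Y)={1,3,4,6,7} D(V)={1,4,5,7}: no change
Constraint 2 (Y + W = Z) on D(Y)={1,3,4,6,7} D(W)={1,3,4,5,7} D(Z)={1,3,5,6}: Y {1,3,4,6,7}->{1,3,4}; W {1,3,4,5,7}->{1,3,4,5}; Z {1,3,5,6}->{5,6}
So after constraint 2: D(W) = {1,3,4,5}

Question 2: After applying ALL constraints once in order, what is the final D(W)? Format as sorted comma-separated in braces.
Constraint 1 (Y != V) on D(Y)={1,3,4,6,7} D(V)={1,4,5,7}: no change
Constraint 2 (Y + W = Z) on D(Y)={1,3,4,6,7} D(W)={1,3,4,5,7} D(Z)={1,3,5,6}: Y {1,3,4,6,7}->{1,3,4}; W {1,3,4,5,7}->{1,3,4,5}; Z {1,3,5,6}->{5,6}
Constraint 3 (V + Z = W) on D(V)={1,4,5,7} D(Z)={5,6} D(W)={1,3,4,5}: V {1,4,5,7}->{}; Z {5,6}->{}; W {1,3,4,5}->{}
So after all 3 constraints: D(W) = {}

Answer: {}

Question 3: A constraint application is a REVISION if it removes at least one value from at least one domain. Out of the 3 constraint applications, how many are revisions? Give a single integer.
Answer: 2

Derivation:
Constraint 1 (Y != V) on D(Y)={1,3,4,6,7} D(V)={1,4,5,7}: no change => not a revision
Constraint 2 (Y + W = Z) on D(Y)={1,3,4,6,7} D(W)={1,3,4,5,7} D(Z)={1,3,5,6}: Y {1,3,4,6,7}->{1,3,4}; W {1,3,4,5,7}->{1,3,4,5}; Z {1,3,5,6}->{5,6} => REVISION
Constraint 3 (V + Z = W) on D(V)={1,4,5,7} D(Z)={5,6} D(W)={1,3,4,5}: V {1,4,5,7}->{}; Z {5,6}->{}; W {1,3,4,5}->{} => REVISION
Total revisions = 2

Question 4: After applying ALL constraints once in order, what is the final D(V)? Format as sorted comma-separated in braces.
Constraint 1 (Y != V) on D(Y)={1,3,4,6,7} D(V)={1,4,5,7}: no change
Constraint 2 (Y + W = Z) on D(Y)={1,3,4,6,7} D(W)={1,3,4,5,7} D(Z)={1,3,5,6}: Y {1,3,4,6,7}->{1,3,4}; W {1,3,4,5,7}->{1,3,4,5}; Z {1,3,5,6}->{5,6}
Constraint 3 (V + Z = W) on D(V)={1,4,5,7} D(Z)={5,6} D(W)={1,3,4,5}: V {1,4,5,7}->{}; Z {5,6}->{}; W {1,3,4,5}->{}
So after all 3 constraints: D(V) = {}

Answer: {}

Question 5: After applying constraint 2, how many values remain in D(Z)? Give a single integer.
Answer: 2

Derivation:
Constraint 1 (Y != V) on D(Y)={1,3,4,6,7} D(V)={1,4,5,7}: no change
Constraint 2 (Y + W = Z) on D(Y)={1,3,4,6,7} D(W)={1,3,4,5,7} D(Z)={1,3,5,6}: Y {1,3,4,6,7}->{1,3,4}; W {1,3,4,5,7}->{1,3,4,5}; Z {1,3,5,6}->{5,6}
So after constraint 2: D(Z)={5,6}, size = 2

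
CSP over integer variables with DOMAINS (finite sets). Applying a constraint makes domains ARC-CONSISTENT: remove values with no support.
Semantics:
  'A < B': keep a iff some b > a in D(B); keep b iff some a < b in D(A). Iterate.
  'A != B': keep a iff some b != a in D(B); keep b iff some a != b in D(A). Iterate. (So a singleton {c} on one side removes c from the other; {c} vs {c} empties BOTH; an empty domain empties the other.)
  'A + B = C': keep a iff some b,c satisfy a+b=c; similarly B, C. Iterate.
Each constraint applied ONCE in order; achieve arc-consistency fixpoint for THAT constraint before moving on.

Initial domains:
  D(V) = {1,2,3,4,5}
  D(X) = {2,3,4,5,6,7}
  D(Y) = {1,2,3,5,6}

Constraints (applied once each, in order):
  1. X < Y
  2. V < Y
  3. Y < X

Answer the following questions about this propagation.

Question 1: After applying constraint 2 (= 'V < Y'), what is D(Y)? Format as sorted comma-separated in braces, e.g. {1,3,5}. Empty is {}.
Constraint 1 (X < Y) on D(X)={2,3,4,5,6,7} D(Y)={1,2,3,5,6}: X {2,3,4,5,6,7}->{2,3,4,5}; Y {1,2,3,5,6}->{3,5,6}
Constraint 2 (V < Y) on D(V)={1,2,3,4,5} D(Y)={3,5,6}: no change
So after constraint 2: D(Y) = {3,5,6}

Answer: {3,5,6}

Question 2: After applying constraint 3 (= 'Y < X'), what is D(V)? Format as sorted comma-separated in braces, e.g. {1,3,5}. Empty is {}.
Constraint 1 (X < Y) on D(X)={2,3,4,5,6,7} D(Y)={1,2,3,5,6}: X {2,3,4,5,6,7}->{2,3,4,5}; Y {1,2,3,5,6}->{3,5,6}
Constraint 2 (V < Y) on D(V)={1,2,3,4,5} D(Y)={3,5,6}: no change
Constraint 3 (Y < X) on D(Y)={3,5,6} D(X)={2,3,4,5}: Y {3,5,6}->{3}; X {2,3,4,5}->{4,5}
So after constraint 3: D(V) = {1,2,3,4,5}

Answer: {1,2,3,4,5}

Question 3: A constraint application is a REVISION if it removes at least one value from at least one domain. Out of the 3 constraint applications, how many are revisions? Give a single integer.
Constraint 1 (X < Y) on D(X)={2,3,4,5,6,7} D(Y)={1,2,3,5,6}: X {2,3,4,5,6,7}->{2,3,4,5}; Y {1,2,3,5,6}->{3,5,6} => REVISION
Constraint 2 (V < Y) on D(V)={1,2,3,4,5} D(Y)={3,5,6}: no change => not a revision
Constraint 3 (Y < X) on D(Y)={3,5,6} D(X)={2,3,4,5}: Y {3,5,6}->{3}; X {2,3,4,5}->{4,5} => REVISION
Total revisions = 2

Answer: 2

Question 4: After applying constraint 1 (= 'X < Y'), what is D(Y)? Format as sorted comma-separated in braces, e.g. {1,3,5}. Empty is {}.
Answer: {3,5,6}

Derivation:
Constraint 1 (X < Y) on D(X)={2,3,4,5,6,7} D(Y)={1,2,3,5,6}: X {2,3,4,5,6,7}->{2,3,4,5}; Y {1,2,3,5,6}->{3,5,6}
So after constraint 1: D(Y) = {3,5,6}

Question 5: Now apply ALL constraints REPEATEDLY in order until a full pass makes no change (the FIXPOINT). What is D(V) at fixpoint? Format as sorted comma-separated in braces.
Answer: {}

Derivation:
pass 0 (initial): D(V)={1,2,3,4,5}
pass 1: X {2,3,4,5,6,7}->{4,5}; Y {1,2,3,5,6}->{3}
pass 2: V {1,2,3,4,5}->{}; X {4,5}->{}; Y {3}->{}
pass 3: no change
Fixpoint after 3 passes: D(V) = {}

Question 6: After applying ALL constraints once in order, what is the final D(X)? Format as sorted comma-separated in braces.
Constraint 1 (X < Y) on D(X)={2,3,4,5,6,7} D(Y)={1,2,3,5,6}: X {2,3,4,5,6,7}->{2,3,4,5}; Y {1,2,3,5,6}->{3,5,6}
Constraint 2 (V < Y) on D(V)={1,2,3,4,5} D(Y)={3,5,6}: no change
Constraint 3 (Y < X) on D(Y)={3,5,6} D(X)={2,3,4,5}: Y {3,5,6}->{3}; X {2,3,4,5}->{4,5}
So after all 3 constraints: D(X) = {4,5}

Answer: {4,5}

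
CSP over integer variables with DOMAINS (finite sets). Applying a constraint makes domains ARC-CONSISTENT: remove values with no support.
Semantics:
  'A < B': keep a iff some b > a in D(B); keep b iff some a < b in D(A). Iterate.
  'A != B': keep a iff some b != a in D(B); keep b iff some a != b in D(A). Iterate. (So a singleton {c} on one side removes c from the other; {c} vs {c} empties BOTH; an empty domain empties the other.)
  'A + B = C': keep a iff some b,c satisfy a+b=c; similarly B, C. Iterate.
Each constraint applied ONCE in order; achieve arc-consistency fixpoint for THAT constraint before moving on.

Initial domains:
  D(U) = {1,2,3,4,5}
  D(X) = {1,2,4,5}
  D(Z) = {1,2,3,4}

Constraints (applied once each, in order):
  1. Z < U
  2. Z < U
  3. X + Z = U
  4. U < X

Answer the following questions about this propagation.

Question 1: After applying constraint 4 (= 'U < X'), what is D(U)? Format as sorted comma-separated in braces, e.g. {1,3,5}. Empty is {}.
Constraint 1 (Z < U) on D(Z)={1,2,3,4} D(U)={1,2,3,4,5}: U {1,2,3,4,5}->{2,3,4,5}
Constraint 2 (Z < U) on D(Z)={1,2,3,4} D(U)={2,3,4,5}: no change
Constraint 3 (X + Z = U) on D(X)={1,2,4,5} D(Z)={1,2,3,4} D(U)={2,3,4,5}: X {1,2,4,5}->{1,2,4}
Constraint 4 (U < X) on D(U)={2,3,4,5} D(X)={1,2,4}: U {2,3,4,5}->{2,3}; X {1,2,4}->{4}
So after constraint 4: D(U) = {2,3}

Answer: {2,3}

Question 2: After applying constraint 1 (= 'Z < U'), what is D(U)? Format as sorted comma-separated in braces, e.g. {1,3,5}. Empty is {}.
Answer: {2,3,4,5}

Derivation:
Constraint 1 (Z < U) on D(Z)={1,2,3,4} D(U)={1,2,3,4,5}: U {1,2,3,4,5}->{2,3,4,5}
So after constraint 1: D(U) = {2,3,4,5}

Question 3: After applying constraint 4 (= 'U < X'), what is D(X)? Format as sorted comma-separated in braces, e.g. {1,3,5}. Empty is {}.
Constraint 1 (Z < U) on D(Z)={1,2,3,4} D(U)={1,2,3,4,5}: U {1,2,3,4,5}->{2,3,4,5}
Constraint 2 (Z < U) on D(Z)={1,2,3,4} D(U)={2,3,4,5}: no change
Constraint 3 (X + Z = U) on D(X)={1,2,4,5} D(Z)={1,2,3,4} D(U)={2,3,4,5}: X {1,2,4,5}->{1,2,4}
Constraint 4 (U < X) on D(U)={2,3,4,5} D(X)={1,2,4}: U {2,3,4,5}->{2,3}; X {1,2,4}->{4}
So after constraint 4: D(X) = {4}

Answer: {4}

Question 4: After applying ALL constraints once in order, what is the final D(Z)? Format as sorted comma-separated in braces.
Answer: {1,2,3,4}

Derivation:
Constraint 1 (Z < U) on D(Z)={1,2,3,4} D(U)={1,2,3,4,5}: U {1,2,3,4,5}->{2,3,4,5}
Constraint 2 (Z < U) on D(Z)={1,2,3,4} D(U)={2,3,4,5}: no change
Constraint 3 (X + Z = U) on D(X)={1,2,4,5} D(Z)={1,2,3,4} D(U)={2,3,4,5}: X {1,2,4,5}->{1,2,4}
Constraint 4 (U < X) on D(U)={2,3,4,5} D(X)={1,2,4}: U {2,3,4,5}->{2,3}; X {1,2,4}->{4}
So after all 4 constraints: D(Z) = {1,2,3,4}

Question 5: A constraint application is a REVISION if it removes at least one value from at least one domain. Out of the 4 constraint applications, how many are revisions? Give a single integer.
Answer: 3

Derivation:
Constraint 1 (Z < U) on D(Z)={1,2,3,4} D(U)={1,2,3,4,5}: U {1,2,3,4,5}->{2,3,4,5} => REVISION
Constraint 2 (Z < U) on D(Z)={1,2,3,4} D(U)={2,3,4,5}: no change => not a revision
Constraint 3 (X + Z = U) on D(X)={1,2,4,5} D(Z)={1,2,3,4} D(U)={2,3,4,5}: X {1,2,4,5}->{1,2,4} => REVISION
Constraint 4 (U < X) on D(U)={2,3,4,5} D(X)={1,2,4}: U {2,3,4,5}->{2,3}; X {1,2,4}->{4} => REVISION
Total revisions = 3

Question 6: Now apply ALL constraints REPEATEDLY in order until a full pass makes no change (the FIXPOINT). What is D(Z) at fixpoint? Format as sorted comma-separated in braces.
pass 0 (initial): D(Z)={1,2,3,4}
pass 1: U {1,2,3,4,5}->{2,3}; X {1,2,4,5}->{4}
pass 2: U {2,3}->{}; X {4}->{}; Z {1,2,3,4}->{}
pass 3: no change
Fixpoint after 3 passes: D(Z) = {}

Answer: {}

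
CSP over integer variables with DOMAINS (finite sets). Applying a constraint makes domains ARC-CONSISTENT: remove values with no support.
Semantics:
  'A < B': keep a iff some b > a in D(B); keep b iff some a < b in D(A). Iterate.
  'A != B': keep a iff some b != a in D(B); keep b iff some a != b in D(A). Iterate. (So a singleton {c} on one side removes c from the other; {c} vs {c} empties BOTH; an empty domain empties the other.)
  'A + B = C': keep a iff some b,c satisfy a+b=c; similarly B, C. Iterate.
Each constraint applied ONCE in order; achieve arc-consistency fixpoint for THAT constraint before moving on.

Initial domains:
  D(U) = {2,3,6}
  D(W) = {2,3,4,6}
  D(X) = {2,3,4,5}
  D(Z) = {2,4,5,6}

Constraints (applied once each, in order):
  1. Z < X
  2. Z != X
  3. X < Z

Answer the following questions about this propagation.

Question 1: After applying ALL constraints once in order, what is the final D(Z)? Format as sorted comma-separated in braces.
Constraint 1 (Z < X) on D(Z)={2,4,5,6} D(X)={2,3,4,5}: Z {2,4,5,6}->{2,4}; X {2,3,4,5}->{3,4,5}
Constraint 2 (Z != X) on D(Z)={2,4} D(X)={3,4,5}: no change
Constraint 3 (X < Z) on D(X)={3,4,5} D(Z)={2,4}: X {3,4,5}->{3}; Z {2,4}->{4}
So after all 3 constraints: D(Z) = {4}

Answer: {4}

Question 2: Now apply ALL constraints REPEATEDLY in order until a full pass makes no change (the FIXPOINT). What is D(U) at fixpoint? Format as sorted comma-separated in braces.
Answer: {2,3,6}

Derivation:
pass 0 (initial): D(U)={2,3,6}
pass 1: X {2,3,4,5}->{3}; Z {2,4,5,6}->{4}
pass 2: X {3}->{}; Z {4}->{}
pass 3: no change
Fixpoint after 3 passes: D(U) = {2,3,6}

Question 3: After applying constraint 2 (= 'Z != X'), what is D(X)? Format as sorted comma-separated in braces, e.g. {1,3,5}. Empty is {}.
Constraint 1 (Z < X) on D(Z)={2,4,5,6} D(X)={2,3,4,5}: Z {2,4,5,6}->{2,4}; X {2,3,4,5}->{3,4,5}
Constraint 2 (Z != X) on D(Z)={2,4} D(X)={3,4,5}: no change
So after constraint 2: D(X) = {3,4,5}

Answer: {3,4,5}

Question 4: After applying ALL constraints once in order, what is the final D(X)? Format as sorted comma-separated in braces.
Answer: {3}

Derivation:
Constraint 1 (Z < X) on D(Z)={2,4,5,6} D(X)={2,3,4,5}: Z {2,4,5,6}->{2,4}; X {2,3,4,5}->{3,4,5}
Constraint 2 (Z != X) on D(Z)={2,4} D(X)={3,4,5}: no change
Constraint 3 (X < Z) on D(X)={3,4,5} D(Z)={2,4}: X {3,4,5}->{3}; Z {2,4}->{4}
So after all 3 constraints: D(X) = {3}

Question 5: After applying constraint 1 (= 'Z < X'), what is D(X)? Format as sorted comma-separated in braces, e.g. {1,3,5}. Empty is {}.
Constraint 1 (Z < X) on D(Z)={2,4,5,6} D(X)={2,3,4,5}: Z {2,4,5,6}->{2,4}; X {2,3,4,5}->{3,4,5}
So after constraint 1: D(X) = {3,4,5}

Answer: {3,4,5}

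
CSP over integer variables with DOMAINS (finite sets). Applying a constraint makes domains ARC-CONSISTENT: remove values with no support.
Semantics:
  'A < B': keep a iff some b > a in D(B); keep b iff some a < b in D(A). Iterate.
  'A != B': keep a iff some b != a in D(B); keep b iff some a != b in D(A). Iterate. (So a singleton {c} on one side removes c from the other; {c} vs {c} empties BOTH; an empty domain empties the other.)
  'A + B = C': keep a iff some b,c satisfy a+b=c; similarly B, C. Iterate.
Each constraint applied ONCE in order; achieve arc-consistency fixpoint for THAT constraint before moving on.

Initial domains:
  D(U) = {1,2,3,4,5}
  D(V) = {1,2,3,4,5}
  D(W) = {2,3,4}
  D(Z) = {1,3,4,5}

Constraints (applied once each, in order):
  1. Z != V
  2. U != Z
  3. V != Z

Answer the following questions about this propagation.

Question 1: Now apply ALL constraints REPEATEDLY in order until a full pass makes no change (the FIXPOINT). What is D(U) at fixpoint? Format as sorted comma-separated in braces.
pass 0 (initial): D(U)={1,2,3,4,5}
pass 1: no change
Fixpoint after 1 passes: D(U) = {1,2,3,4,5}

Answer: {1,2,3,4,5}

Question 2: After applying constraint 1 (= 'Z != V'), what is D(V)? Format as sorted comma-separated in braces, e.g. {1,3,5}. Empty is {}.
Answer: {1,2,3,4,5}

Derivation:
Constraint 1 (Z != V) on D(Z)={1,3,4,5} D(V)={1,2,3,4,5}: no change
So after constraint 1: D(V) = {1,2,3,4,5}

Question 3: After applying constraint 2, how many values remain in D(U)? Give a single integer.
Constraint 1 (Z != V) on D(Z)={1,3,4,5} D(V)={1,2,3,4,5}: no change
Constraint 2 (U != Z) on D(U)={1,2,3,4,5} D(Z)={1,3,4,5}: no change
So after constraint 2: D(U)={1,2,3,4,5}, size = 5

Answer: 5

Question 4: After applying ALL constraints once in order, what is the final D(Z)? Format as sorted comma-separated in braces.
Constraint 1 (Z != V) on D(Z)={1,3,4,5} D(V)={1,2,3,4,5}: no change
Constraint 2 (U != Z) on D(U)={1,2,3,4,5} D(Z)={1,3,4,5}: no change
Constraint 3 (V != Z) on D(V)={1,2,3,4,5} D(Z)={1,3,4,5}: no change
So after all 3 constraints: D(Z) = {1,3,4,5}

Answer: {1,3,4,5}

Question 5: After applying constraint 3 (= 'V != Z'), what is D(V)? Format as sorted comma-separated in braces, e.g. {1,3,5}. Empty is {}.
Constraint 1 (Z != V) on D(Z)={1,3,4,5} D(V)={1,2,3,4,5}: no change
Constraint 2 (U != Z) on D(U)={1,2,3,4,5} D(Z)={1,3,4,5}: no change
Constraint 3 (V != Z) on D(V)={1,2,3,4,5} D(Z)={1,3,4,5}: no change
So after constraint 3: D(V) = {1,2,3,4,5}

Answer: {1,2,3,4,5}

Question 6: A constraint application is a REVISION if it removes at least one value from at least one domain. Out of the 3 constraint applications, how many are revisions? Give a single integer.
Constraint 1 (Z != V) on D(Z)={1,3,4,5} D(V)={1,2,3,4,5}: no change => not a revision
Constraint 2 (U != Z) on D(U)={1,2,3,4,5} D(Z)={1,3,4,5}: no change => not a revision
Constraint 3 (V != Z) on D(V)={1,2,3,4,5} D(Z)={1,3,4,5}: no change => not a revision
Total revisions = 0

Answer: 0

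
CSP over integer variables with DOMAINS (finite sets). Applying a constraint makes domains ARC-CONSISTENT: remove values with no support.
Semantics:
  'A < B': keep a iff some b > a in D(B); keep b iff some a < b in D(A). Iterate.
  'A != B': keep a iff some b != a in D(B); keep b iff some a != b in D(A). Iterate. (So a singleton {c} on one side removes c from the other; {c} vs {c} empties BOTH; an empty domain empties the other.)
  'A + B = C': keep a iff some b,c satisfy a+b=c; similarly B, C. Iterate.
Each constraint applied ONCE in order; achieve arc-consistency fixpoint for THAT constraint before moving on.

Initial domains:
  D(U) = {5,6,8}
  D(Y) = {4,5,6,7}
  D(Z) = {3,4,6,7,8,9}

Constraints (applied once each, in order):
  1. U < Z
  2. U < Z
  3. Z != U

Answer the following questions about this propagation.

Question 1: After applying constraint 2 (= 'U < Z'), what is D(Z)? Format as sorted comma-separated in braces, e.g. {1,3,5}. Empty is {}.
Constraint 1 (U < Z) on D(U)={5,6,8} D(Z)={3,4,6,7,8,9}: Z {3,4,6,7,8,9}->{6,7,8,9}
Constraint 2 (U < Z) on D(U)={5,6,8} D(Z)={6,7,8,9}: no change
So after constraint 2: D(Z) = {6,7,8,9}

Answer: {6,7,8,9}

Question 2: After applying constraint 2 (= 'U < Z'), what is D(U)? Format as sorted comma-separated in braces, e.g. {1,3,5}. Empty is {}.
Answer: {5,6,8}

Derivation:
Constraint 1 (U < Z) on D(U)={5,6,8} D(Z)={3,4,6,7,8,9}: Z {3,4,6,7,8,9}->{6,7,8,9}
Constraint 2 (U < Z) on D(U)={5,6,8} D(Z)={6,7,8,9}: no change
So after constraint 2: D(U) = {5,6,8}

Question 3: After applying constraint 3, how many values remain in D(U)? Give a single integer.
Constraint 1 (U < Z) on D(U)={5,6,8} D(Z)={3,4,6,7,8,9}: Z {3,4,6,7,8,9}->{6,7,8,9}
Constraint 2 (U < Z) on D(U)={5,6,8} D(Z)={6,7,8,9}: no change
Constraint 3 (Z != U) on D(Z)={6,7,8,9} D(U)={5,6,8}: no change
So after constraint 3: D(U)={5,6,8}, size = 3

Answer: 3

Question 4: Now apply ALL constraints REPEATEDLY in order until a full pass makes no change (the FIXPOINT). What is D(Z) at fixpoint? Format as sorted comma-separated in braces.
Answer: {6,7,8,9}

Derivation:
pass 0 (initial): D(Z)={3,4,6,7,8,9}
pass 1: Z {3,4,6,7,8,9}->{6,7,8,9}
pass 2: no change
Fixpoint after 2 passes: D(Z) = {6,7,8,9}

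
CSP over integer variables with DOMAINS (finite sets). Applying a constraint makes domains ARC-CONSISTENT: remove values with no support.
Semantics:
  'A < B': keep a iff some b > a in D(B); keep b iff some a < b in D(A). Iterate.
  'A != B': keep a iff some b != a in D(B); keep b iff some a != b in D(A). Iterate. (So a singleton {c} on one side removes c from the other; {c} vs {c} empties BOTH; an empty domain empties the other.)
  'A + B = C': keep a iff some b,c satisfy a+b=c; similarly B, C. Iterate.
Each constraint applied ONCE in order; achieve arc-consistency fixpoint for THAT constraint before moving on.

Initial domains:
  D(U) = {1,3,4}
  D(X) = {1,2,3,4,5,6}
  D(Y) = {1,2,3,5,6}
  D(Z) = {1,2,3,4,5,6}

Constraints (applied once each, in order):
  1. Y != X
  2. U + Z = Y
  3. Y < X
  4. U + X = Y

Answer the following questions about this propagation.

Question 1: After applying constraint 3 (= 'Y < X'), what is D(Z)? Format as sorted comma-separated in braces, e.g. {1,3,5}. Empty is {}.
Constraint 1 (Y != X) on D(Y)={1,2,3,5,6} D(X)={1,2,3,4,5,6}: no change
Constraint 2 (U + Z = Y) on D(U)={1,3,4} D(Z)={1,2,3,4,5,6} D(Y)={1,2,3,5,6}: Z {1,2,3,4,5,6}->{1,2,3,4,5}; Y {1,2,3,5,6}->{2,3,5,6}
Constraint 3 (Y < X) on D(Y)={2,3,5,6} D(X)={1,2,3,4,5,6}: Y {2,3,5,6}->{2,3,5}; X {1,2,3,4,5,6}->{3,4,5,6}
So after constraint 3: D(Z) = {1,2,3,4,5}

Answer: {1,2,3,4,5}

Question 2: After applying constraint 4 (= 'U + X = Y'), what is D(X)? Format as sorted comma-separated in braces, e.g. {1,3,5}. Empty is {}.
Answer: {4}

Derivation:
Constraint 1 (Y != X) on D(Y)={1,2,3,5,6} D(X)={1,2,3,4,5,6}: no change
Constraint 2 (U + Z = Y) on D(U)={1,3,4} D(Z)={1,2,3,4,5,6} D(Y)={1,2,3,5,6}: Z {1,2,3,4,5,6}->{1,2,3,4,5}; Y {1,2,3,5,6}->{2,3,5,6}
Constraint 3 (Y < X) on D(Y)={2,3,5,6} D(X)={1,2,3,4,5,6}: Y {2,3,5,6}->{2,3,5}; X {1,2,3,4,5,6}->{3,4,5,6}
Constraint 4 (U + X = Y) on D(U)={1,3,4} D(X)={3,4,5,6} D(Y)={2,3,5}: U {1,3,4}->{1}; X {3,4,5,6}->{4}; Y {2,3,5}->{5}
So after constraint 4: D(X) = {4}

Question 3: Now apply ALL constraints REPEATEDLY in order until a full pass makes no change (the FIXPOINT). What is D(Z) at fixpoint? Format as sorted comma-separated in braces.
pass 0 (initial): D(Z)={1,2,3,4,5,6}
pass 1: U {1,3,4}->{1}; X {1,2,3,4,5,6}->{4}; Y {1,2,3,5,6}->{5}; Z {1,2,3,4,5,6}->{1,2,3,4,5}
pass 2: U {1}->{}; X {4}->{}; Y {5}->{}; Z {1,2,3,4,5}->{4}
pass 3: Z {4}->{}
pass 4: no change
Fixpoint after 4 passes: D(Z) = {}

Answer: {}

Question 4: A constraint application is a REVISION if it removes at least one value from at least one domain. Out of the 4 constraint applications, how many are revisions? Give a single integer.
Answer: 3

Derivation:
Constraint 1 (Y != X) on D(Y)={1,2,3,5,6} D(X)={1,2,3,4,5,6}: no change => not a revision
Constraint 2 (U + Z = Y) on D(U)={1,3,4} D(Z)={1,2,3,4,5,6} D(Y)={1,2,3,5,6}: Z {1,2,3,4,5,6}->{1,2,3,4,5}; Y {1,2,3,5,6}->{2,3,5,6} => REVISION
Constraint 3 (Y < X) on D(Y)={2,3,5,6} D(X)={1,2,3,4,5,6}: Y {2,3,5,6}->{2,3,5}; X {1,2,3,4,5,6}->{3,4,5,6} => REVISION
Constraint 4 (U + X = Y) on D(U)={1,3,4} D(X)={3,4,5,6} D(Y)={2,3,5}: U {1,3,4}->{1}; X {3,4,5,6}->{4}; Y {2,3,5}->{5} => REVISION
Total revisions = 3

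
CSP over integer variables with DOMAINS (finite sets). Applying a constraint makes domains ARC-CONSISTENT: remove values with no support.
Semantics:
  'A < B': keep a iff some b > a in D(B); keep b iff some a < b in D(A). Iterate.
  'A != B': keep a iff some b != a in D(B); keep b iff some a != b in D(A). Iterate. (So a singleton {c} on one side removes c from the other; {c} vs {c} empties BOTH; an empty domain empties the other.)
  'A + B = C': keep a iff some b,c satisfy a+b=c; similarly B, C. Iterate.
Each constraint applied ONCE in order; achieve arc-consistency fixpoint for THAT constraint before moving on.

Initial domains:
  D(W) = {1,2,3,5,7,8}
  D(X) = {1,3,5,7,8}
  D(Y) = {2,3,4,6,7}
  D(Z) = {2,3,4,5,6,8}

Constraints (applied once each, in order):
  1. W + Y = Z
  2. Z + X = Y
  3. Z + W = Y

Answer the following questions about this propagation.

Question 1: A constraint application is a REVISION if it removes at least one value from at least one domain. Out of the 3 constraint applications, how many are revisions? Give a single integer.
Answer: 3

Derivation:
Constraint 1 (W + Y = Z) on D(W)={1,2,3,5,7,8} D(Y)={2,3,4,6,7} D(Z)={2,3,4,5,6,8}: W {1,2,3,5,7,8}->{1,2,3,5}; Z {2,3,4,5,6,8}->{3,4,5,6,8} => REVISION
Constraint 2 (Z + X = Y) on D(Z)={3,4,5,6,8} D(X)={1,3,5,7,8} D(Y)={2,3,4,6,7}: Z {3,4,5,6,8}->{3,4,5,6}; X {1,3,5,7,8}->{1,3}; Y {2,3,4,6,7}->{4,6,7} => REVISION
Constraint 3 (Z + W = Y) on D(Z)={3,4,5,6} D(W)={1,2,3,5} D(Y)={4,6,7}: W {1,2,3,5}->{1,2,3} => REVISION
Total revisions = 3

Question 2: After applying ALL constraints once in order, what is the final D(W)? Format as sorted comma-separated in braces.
Answer: {1,2,3}

Derivation:
Constraint 1 (W + Y = Z) on D(W)={1,2,3,5,7,8} D(Y)={2,3,4,6,7} D(Z)={2,3,4,5,6,8}: W {1,2,3,5,7,8}->{1,2,3,5}; Z {2,3,4,5,6,8}->{3,4,5,6,8}
Constraint 2 (Z + X = Y) on D(Z)={3,4,5,6,8} D(X)={1,3,5,7,8} D(Y)={2,3,4,6,7}: Z {3,4,5,6,8}->{3,4,5,6}; X {1,3,5,7,8}->{1,3}; Y {2,3,4,6,7}->{4,6,7}
Constraint 3 (Z + W = Y) on D(Z)={3,4,5,6} D(W)={1,2,3,5} D(Y)={4,6,7}: W {1,2,3,5}->{1,2,3}
So after all 3 constraints: D(W) = {1,2,3}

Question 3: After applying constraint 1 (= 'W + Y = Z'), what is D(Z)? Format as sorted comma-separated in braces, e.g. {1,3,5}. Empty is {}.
Answer: {3,4,5,6,8}

Derivation:
Constraint 1 (W + Y = Z) on D(W)={1,2,3,5,7,8} D(Y)={2,3,4,6,7} D(Z)={2,3,4,5,6,8}: W {1,2,3,5,7,8}->{1,2,3,5}; Z {2,3,4,5,6,8}->{3,4,5,6,8}
So after constraint 1: D(Z) = {3,4,5,6,8}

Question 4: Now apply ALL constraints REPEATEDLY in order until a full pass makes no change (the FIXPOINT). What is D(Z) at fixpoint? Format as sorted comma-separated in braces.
Answer: {}

Derivation:
pass 0 (initial): D(Z)={2,3,4,5,6,8}
pass 1: W {1,2,3,5,7,8}->{1,2,3}; X {1,3,5,7,8}->{1,3}; Y {2,3,4,6,7}->{4,6,7}; Z {2,3,4,5,6,8}->{3,4,5,6}
pass 2: W {1,2,3}->{}; X {1,3}->{}; Y {4,6,7}->{}; Z {3,4,5,6}->{}
pass 3: no change
Fixpoint after 3 passes: D(Z) = {}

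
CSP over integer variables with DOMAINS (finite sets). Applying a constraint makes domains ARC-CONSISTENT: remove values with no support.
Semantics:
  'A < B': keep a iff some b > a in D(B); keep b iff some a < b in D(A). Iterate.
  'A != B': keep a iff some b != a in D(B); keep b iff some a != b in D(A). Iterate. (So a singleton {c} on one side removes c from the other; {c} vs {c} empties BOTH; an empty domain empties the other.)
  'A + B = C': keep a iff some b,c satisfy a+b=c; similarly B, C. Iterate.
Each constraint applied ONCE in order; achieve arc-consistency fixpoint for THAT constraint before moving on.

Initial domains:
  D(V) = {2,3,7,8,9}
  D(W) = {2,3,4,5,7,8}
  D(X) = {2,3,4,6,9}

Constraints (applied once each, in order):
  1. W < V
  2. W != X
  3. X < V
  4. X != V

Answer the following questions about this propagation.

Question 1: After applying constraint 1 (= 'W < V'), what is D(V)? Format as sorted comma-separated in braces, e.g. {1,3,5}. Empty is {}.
Constraint 1 (W < V) on D(W)={2,3,4,5,7,8} D(V)={2,3,7,8,9}: V {2,3,7,8,9}->{3,7,8,9}
So after constraint 1: D(V) = {3,7,8,9}

Answer: {3,7,8,9}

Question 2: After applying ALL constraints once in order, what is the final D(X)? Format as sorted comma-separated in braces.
Constraint 1 (W < V) on D(W)={2,3,4,5,7,8} D(V)={2,3,7,8,9}: V {2,3,7,8,9}->{3,7,8,9}
Constraint 2 (W != X) on D(W)={2,3,4,5,7,8} D(X)={2,3,4,6,9}: no change
Constraint 3 (X < V) on D(X)={2,3,4,6,9} D(V)={3,7,8,9}: X {2,3,4,6,9}->{2,3,4,6}
Constraint 4 (X != V) on D(X)={2,3,4,6} D(V)={3,7,8,9}: no change
So after all 4 constraints: D(X) = {2,3,4,6}

Answer: {2,3,4,6}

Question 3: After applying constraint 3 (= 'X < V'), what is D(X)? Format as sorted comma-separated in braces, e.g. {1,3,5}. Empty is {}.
Answer: {2,3,4,6}

Derivation:
Constraint 1 (W < V) on D(W)={2,3,4,5,7,8} D(V)={2,3,7,8,9}: V {2,3,7,8,9}->{3,7,8,9}
Constraint 2 (W != X) on D(W)={2,3,4,5,7,8} D(X)={2,3,4,6,9}: no change
Constraint 3 (X < V) on D(X)={2,3,4,6,9} D(V)={3,7,8,9}: X {2,3,4,6,9}->{2,3,4,6}
So after constraint 3: D(X) = {2,3,4,6}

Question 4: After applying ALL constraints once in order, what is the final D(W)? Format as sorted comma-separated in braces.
Answer: {2,3,4,5,7,8}

Derivation:
Constraint 1 (W < V) on D(W)={2,3,4,5,7,8} D(V)={2,3,7,8,9}: V {2,3,7,8,9}->{3,7,8,9}
Constraint 2 (W != X) on D(W)={2,3,4,5,7,8} D(X)={2,3,4,6,9}: no change
Constraint 3 (X < V) on D(X)={2,3,4,6,9} D(V)={3,7,8,9}: X {2,3,4,6,9}->{2,3,4,6}
Constraint 4 (X != V) on D(X)={2,3,4,6} D(V)={3,7,8,9}: no change
So after all 4 constraints: D(W) = {2,3,4,5,7,8}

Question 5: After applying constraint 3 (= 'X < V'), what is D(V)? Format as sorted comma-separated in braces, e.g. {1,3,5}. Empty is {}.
Answer: {3,7,8,9}

Derivation:
Constraint 1 (W < V) on D(W)={2,3,4,5,7,8} D(V)={2,3,7,8,9}: V {2,3,7,8,9}->{3,7,8,9}
Constraint 2 (W != X) on D(W)={2,3,4,5,7,8} D(X)={2,3,4,6,9}: no change
Constraint 3 (X < V) on D(X)={2,3,4,6,9} D(V)={3,7,8,9}: X {2,3,4,6,9}->{2,3,4,6}
So after constraint 3: D(V) = {3,7,8,9}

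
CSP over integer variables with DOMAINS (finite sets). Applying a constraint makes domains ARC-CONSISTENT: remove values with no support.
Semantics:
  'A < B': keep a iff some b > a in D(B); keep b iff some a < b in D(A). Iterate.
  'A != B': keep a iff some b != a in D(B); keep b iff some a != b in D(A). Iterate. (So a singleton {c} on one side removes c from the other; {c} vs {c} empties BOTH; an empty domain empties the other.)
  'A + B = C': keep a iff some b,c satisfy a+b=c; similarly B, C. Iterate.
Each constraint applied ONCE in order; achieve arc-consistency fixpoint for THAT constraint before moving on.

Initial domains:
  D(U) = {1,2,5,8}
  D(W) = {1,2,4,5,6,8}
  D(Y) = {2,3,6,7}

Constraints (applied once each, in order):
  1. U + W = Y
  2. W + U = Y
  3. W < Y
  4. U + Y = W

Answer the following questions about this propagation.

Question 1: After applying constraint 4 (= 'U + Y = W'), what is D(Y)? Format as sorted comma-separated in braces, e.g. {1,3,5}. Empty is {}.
Answer: {2,3}

Derivation:
Constraint 1 (U + W = Y) on D(U)={1,2,5,8} D(W)={1,2,4,5,6,8} D(Y)={2,3,6,7}: U {1,2,5,8}->{1,2,5}; W {1,2,4,5,6,8}->{1,2,4,5,6}
Constraint 2 (W + U = Y) on D(W)={1,2,4,5,6} D(U)={1,2,5} D(Y)={2,3,6,7}: no change
Constraint 3 (W < Y) on D(W)={1,2,4,5,6} D(Y)={2,3,6,7}: no change
Constraint 4 (U + Y = W) on D(U)={1,2,5} D(Y)={2,3,6,7} D(W)={1,2,4,5,6}: U {1,2,5}->{1,2}; Y {2,3,6,7}->{2,3}; W {1,2,4,5,6}->{4,5}
So after constraint 4: D(Y) = {2,3}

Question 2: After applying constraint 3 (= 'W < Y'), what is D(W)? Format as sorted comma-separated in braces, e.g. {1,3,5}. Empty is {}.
Answer: {1,2,4,5,6}

Derivation:
Constraint 1 (U + W = Y) on D(U)={1,2,5,8} D(W)={1,2,4,5,6,8} D(Y)={2,3,6,7}: U {1,2,5,8}->{1,2,5}; W {1,2,4,5,6,8}->{1,2,4,5,6}
Constraint 2 (W + U = Y) on D(W)={1,2,4,5,6} D(U)={1,2,5} D(Y)={2,3,6,7}: no change
Constraint 3 (W < Y) on D(W)={1,2,4,5,6} D(Y)={2,3,6,7}: no change
So after constraint 3: D(W) = {1,2,4,5,6}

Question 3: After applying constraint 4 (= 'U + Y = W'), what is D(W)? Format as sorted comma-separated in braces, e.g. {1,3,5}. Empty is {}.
Answer: {4,5}

Derivation:
Constraint 1 (U + W = Y) on D(U)={1,2,5,8} D(W)={1,2,4,5,6,8} D(Y)={2,3,6,7}: U {1,2,5,8}->{1,2,5}; W {1,2,4,5,6,8}->{1,2,4,5,6}
Constraint 2 (W + U = Y) on D(W)={1,2,4,5,6} D(U)={1,2,5} D(Y)={2,3,6,7}: no change
Constraint 3 (W < Y) on D(W)={1,2,4,5,6} D(Y)={2,3,6,7}: no change
Constraint 4 (U + Y = W) on D(U)={1,2,5} D(Y)={2,3,6,7} D(W)={1,2,4,5,6}: U {1,2,5}->{1,2}; Y {2,3,6,7}->{2,3}; W {1,2,4,5,6}->{4,5}
So after constraint 4: D(W) = {4,5}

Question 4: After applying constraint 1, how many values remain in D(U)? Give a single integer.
Answer: 3

Derivation:
Constraint 1 (U + W = Y) on D(U)={1,2,5,8} D(W)={1,2,4,5,6,8} D(Y)={2,3,6,7}: U {1,2,5,8}->{1,2,5}; W {1,2,4,5,6,8}->{1,2,4,5,6}
So after constraint 1: D(U)={1,2,5}, size = 3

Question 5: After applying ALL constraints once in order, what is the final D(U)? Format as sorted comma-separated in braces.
Constraint 1 (U + W = Y) on D(U)={1,2,5,8} D(W)={1,2,4,5,6,8} D(Y)={2,3,6,7}: U {1,2,5,8}->{1,2,5}; W {1,2,4,5,6,8}->{1,2,4,5,6}
Constraint 2 (W + U = Y) on D(W)={1,2,4,5,6} D(U)={1,2,5} D(Y)={2,3,6,7}: no change
Constraint 3 (W < Y) on D(W)={1,2,4,5,6} D(Y)={2,3,6,7}: no change
Constraint 4 (U + Y = W) on D(U)={1,2,5} D(Y)={2,3,6,7} D(W)={1,2,4,5,6}: U {1,2,5}->{1,2}; Y {2,3,6,7}->{2,3}; W {1,2,4,5,6}->{4,5}
So after all 4 constraints: D(U) = {1,2}

Answer: {1,2}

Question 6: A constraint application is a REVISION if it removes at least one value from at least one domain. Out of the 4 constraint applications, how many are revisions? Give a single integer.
Constraint 1 (U + W = Y) on D(U)={1,2,5,8} D(W)={1,2,4,5,6,8} D(Y)={2,3,6,7}: U {1,2,5,8}->{1,2,5}; W {1,2,4,5,6,8}->{1,2,4,5,6} => REVISION
Constraint 2 (W + U = Y) on D(W)={1,2,4,5,6} D(U)={1,2,5} D(Y)={2,3,6,7}: no change => not a revision
Constraint 3 (W < Y) on D(W)={1,2,4,5,6} D(Y)={2,3,6,7}: no change => not a revision
Constraint 4 (U + Y = W) on D(U)={1,2,5} D(Y)={2,3,6,7} D(W)={1,2,4,5,6}: U {1,2,5}->{1,2}; Y {2,3,6,7}->{2,3}; W {1,2,4,5,6}->{4,5} => REVISION
Total revisions = 2

Answer: 2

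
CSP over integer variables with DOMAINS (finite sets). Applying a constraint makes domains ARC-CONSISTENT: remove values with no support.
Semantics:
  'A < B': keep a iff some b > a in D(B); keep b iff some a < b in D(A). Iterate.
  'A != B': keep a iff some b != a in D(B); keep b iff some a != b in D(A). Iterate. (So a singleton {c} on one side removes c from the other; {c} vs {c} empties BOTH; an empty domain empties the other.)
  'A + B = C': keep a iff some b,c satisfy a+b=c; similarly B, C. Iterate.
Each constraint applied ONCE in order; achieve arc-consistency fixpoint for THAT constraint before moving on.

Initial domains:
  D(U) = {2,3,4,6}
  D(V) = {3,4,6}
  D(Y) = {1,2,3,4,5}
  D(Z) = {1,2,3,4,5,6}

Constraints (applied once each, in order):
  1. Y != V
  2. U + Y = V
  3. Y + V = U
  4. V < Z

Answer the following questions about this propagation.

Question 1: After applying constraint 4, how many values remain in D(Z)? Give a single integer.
Constraint 1 (Y != V) on D(Y)={1,2,3,4,5} D(V)={3,4,6}: no change
Constraint 2 (U + Y = V) on D(U)={2,3,4,6} D(Y)={1,2,3,4,5} D(V)={3,4,6}: U {2,3,4,6}->{2,3,4}; Y {1,2,3,4,5}->{1,2,3,4}
Constraint 3 (Y + V = U) on D(Y)={1,2,3,4} D(V)={3,4,6} D(U)={2,3,4}: Y {1,2,3,4}->{1}; V {3,4,6}->{3}; U {2,3,4}->{4}
Constraint 4 (V < Z) on D(V)={3} D(Z)={1,2,3,4,5,6}: Z {1,2,3,4,5,6}->{4,5,6}
So after constraint 4: D(Z)={4,5,6}, size = 3

Answer: 3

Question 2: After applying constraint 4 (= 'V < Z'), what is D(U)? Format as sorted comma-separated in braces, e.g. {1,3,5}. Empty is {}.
Answer: {4}

Derivation:
Constraint 1 (Y != V) on D(Y)={1,2,3,4,5} D(V)={3,4,6}: no change
Constraint 2 (U + Y = V) on D(U)={2,3,4,6} D(Y)={1,2,3,4,5} D(V)={3,4,6}: U {2,3,4,6}->{2,3,4}; Y {1,2,3,4,5}->{1,2,3,4}
Constraint 3 (Y + V = U) on D(Y)={1,2,3,4} D(V)={3,4,6} D(U)={2,3,4}: Y {1,2,3,4}->{1}; V {3,4,6}->{3}; U {2,3,4}->{4}
Constraint 4 (V < Z) on D(V)={3} D(Z)={1,2,3,4,5,6}: Z {1,2,3,4,5,6}->{4,5,6}
So after constraint 4: D(U) = {4}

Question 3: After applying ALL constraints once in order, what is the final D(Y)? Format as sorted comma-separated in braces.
Constraint 1 (Y != V) on D(Y)={1,2,3,4,5} D(V)={3,4,6}: no change
Constraint 2 (U + Y = V) on D(U)={2,3,4,6} D(Y)={1,2,3,4,5} D(V)={3,4,6}: U {2,3,4,6}->{2,3,4}; Y {1,2,3,4,5}->{1,2,3,4}
Constraint 3 (Y + V = U) on D(Y)={1,2,3,4} D(V)={3,4,6} D(U)={2,3,4}: Y {1,2,3,4}->{1}; V {3,4,6}->{3}; U {2,3,4}->{4}
Constraint 4 (V < Z) on D(V)={3} D(Z)={1,2,3,4,5,6}: Z {1,2,3,4,5,6}->{4,5,6}
So after all 4 constraints: D(Y) = {1}

Answer: {1}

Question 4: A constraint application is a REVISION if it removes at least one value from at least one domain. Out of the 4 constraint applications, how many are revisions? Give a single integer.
Constraint 1 (Y != V) on D(Y)={1,2,3,4,5} D(V)={3,4,6}: no change => not a revision
Constraint 2 (U + Y = V) on D(U)={2,3,4,6} D(Y)={1,2,3,4,5} D(V)={3,4,6}: U {2,3,4,6}->{2,3,4}; Y {1,2,3,4,5}->{1,2,3,4} => REVISION
Constraint 3 (Y + V = U) on D(Y)={1,2,3,4} D(V)={3,4,6} D(U)={2,3,4}: Y {1,2,3,4}->{1}; V {3,4,6}->{3}; U {2,3,4}->{4} => REVISION
Constraint 4 (V < Z) on D(V)={3} D(Z)={1,2,3,4,5,6}: Z {1,2,3,4,5,6}->{4,5,6} => REVISION
Total revisions = 3

Answer: 3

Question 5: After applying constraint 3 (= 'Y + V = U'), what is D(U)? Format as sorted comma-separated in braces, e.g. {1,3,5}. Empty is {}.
Constraint 1 (Y != V) on D(Y)={1,2,3,4,5} D(V)={3,4,6}: no change
Constraint 2 (U + Y = V) on D(U)={2,3,4,6} D(Y)={1,2,3,4,5} D(V)={3,4,6}: U {2,3,4,6}->{2,3,4}; Y {1,2,3,4,5}->{1,2,3,4}
Constraint 3 (Y + V = U) on D(Y)={1,2,3,4} D(V)={3,4,6} D(U)={2,3,4}: Y {1,2,3,4}->{1}; V {3,4,6}->{3}; U {2,3,4}->{4}
So after constraint 3: D(U) = {4}

Answer: {4}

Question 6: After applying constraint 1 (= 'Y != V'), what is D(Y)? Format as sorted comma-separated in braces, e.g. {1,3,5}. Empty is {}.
Answer: {1,2,3,4,5}

Derivation:
Constraint 1 (Y != V) on D(Y)={1,2,3,4,5} D(V)={3,4,6}: no change
So after constraint 1: D(Y) = {1,2,3,4,5}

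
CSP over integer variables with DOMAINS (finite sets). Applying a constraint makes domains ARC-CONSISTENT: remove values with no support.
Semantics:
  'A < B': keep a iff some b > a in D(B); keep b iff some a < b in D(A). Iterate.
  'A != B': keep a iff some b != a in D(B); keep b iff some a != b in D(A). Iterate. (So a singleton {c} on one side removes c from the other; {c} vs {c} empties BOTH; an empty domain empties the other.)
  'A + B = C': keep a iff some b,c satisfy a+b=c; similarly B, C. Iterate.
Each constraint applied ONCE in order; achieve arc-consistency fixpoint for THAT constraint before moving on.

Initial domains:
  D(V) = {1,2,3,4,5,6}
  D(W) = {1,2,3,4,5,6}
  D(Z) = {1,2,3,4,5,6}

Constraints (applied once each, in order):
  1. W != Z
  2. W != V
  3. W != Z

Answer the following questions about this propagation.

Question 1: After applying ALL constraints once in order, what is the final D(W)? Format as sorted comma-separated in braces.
Constraint 1 (W != Z) on D(W)={1,2,3,4,5,6} D(Z)={1,2,3,4,5,6}: no change
Constraint 2 (W != V) on D(W)={1,2,3,4,5,6} D(V)={1,2,3,4,5,6}: no change
Constraint 3 (W != Z) on D(W)={1,2,3,4,5,6} D(Z)={1,2,3,4,5,6}: no change
So after all 3 constraints: D(W) = {1,2,3,4,5,6}

Answer: {1,2,3,4,5,6}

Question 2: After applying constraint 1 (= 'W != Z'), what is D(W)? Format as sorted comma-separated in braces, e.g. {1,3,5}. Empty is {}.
Answer: {1,2,3,4,5,6}

Derivation:
Constraint 1 (W != Z) on D(W)={1,2,3,4,5,6} D(Z)={1,2,3,4,5,6}: no change
So after constraint 1: D(W) = {1,2,3,4,5,6}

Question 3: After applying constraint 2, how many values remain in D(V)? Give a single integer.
Answer: 6

Derivation:
Constraint 1 (W != Z) on D(W)={1,2,3,4,5,6} D(Z)={1,2,3,4,5,6}: no change
Constraint 2 (W != V) on D(W)={1,2,3,4,5,6} D(V)={1,2,3,4,5,6}: no change
So after constraint 2: D(V)={1,2,3,4,5,6}, size = 6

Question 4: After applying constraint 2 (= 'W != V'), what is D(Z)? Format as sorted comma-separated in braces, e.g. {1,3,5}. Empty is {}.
Answer: {1,2,3,4,5,6}

Derivation:
Constraint 1 (W != Z) on D(W)={1,2,3,4,5,6} D(Z)={1,2,3,4,5,6}: no change
Constraint 2 (W != V) on D(W)={1,2,3,4,5,6} D(V)={1,2,3,4,5,6}: no change
So after constraint 2: D(Z) = {1,2,3,4,5,6}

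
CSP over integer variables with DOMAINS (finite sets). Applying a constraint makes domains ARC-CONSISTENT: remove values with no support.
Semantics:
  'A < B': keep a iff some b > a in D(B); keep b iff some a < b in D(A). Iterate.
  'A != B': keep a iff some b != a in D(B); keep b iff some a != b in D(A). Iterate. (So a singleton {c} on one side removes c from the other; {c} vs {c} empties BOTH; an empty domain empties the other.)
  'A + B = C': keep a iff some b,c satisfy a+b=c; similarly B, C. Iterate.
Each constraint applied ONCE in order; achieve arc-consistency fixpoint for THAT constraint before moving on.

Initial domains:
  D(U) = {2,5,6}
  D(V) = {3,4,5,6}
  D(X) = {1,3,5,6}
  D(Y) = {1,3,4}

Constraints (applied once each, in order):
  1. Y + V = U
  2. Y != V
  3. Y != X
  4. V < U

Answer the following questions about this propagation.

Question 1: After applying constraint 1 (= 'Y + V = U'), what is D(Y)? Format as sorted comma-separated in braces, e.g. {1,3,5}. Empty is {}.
Constraint 1 (Y + V = U) on D(Y)={1,3,4} D(V)={3,4,5,6} D(U)={2,5,6}: Y {1,3,4}->{1,3}; V {3,4,5,6}->{3,4,5}; U {2,5,6}->{5,6}
So after constraint 1: D(Y) = {1,3}

Answer: {1,3}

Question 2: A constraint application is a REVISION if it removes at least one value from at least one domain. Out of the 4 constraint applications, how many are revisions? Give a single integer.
Constraint 1 (Y + V = U) on D(Y)={1,3,4} D(V)={3,4,5,6} D(U)={2,5,6}: Y {1,3,4}->{1,3}; V {3,4,5,6}->{3,4,5}; U {2,5,6}->{5,6} => REVISION
Constraint 2 (Y != V) on D(Y)={1,3} D(V)={3,4,5}: no change => not a revision
Constraint 3 (Y != X) on D(Y)={1,3} D(X)={1,3,5,6}: no change => not a revision
Constraint 4 (V < U) on D(V)={3,4,5} D(U)={5,6}: no change => not a revision
Total revisions = 1

Answer: 1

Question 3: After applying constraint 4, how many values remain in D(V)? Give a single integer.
Answer: 3

Derivation:
Constraint 1 (Y + V = U) on D(Y)={1,3,4} D(V)={3,4,5,6} D(U)={2,5,6}: Y {1,3,4}->{1,3}; V {3,4,5,6}->{3,4,5}; U {2,5,6}->{5,6}
Constraint 2 (Y != V) on D(Y)={1,3} D(V)={3,4,5}: no change
Constraint 3 (Y != X) on D(Y)={1,3} D(X)={1,3,5,6}: no change
Constraint 4 (V < U) on D(V)={3,4,5} D(U)={5,6}: no change
So after constraint 4: D(V)={3,4,5}, size = 3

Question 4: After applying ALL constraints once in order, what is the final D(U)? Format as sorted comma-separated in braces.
Constraint 1 (Y + V = U) on D(Y)={1,3,4} D(V)={3,4,5,6} D(U)={2,5,6}: Y {1,3,4}->{1,3}; V {3,4,5,6}->{3,4,5}; U {2,5,6}->{5,6}
Constraint 2 (Y != V) on D(Y)={1,3} D(V)={3,4,5}: no change
Constraint 3 (Y != X) on D(Y)={1,3} D(X)={1,3,5,6}: no change
Constraint 4 (V < U) on D(V)={3,4,5} D(U)={5,6}: no change
So after all 4 constraints: D(U) = {5,6}

Answer: {5,6}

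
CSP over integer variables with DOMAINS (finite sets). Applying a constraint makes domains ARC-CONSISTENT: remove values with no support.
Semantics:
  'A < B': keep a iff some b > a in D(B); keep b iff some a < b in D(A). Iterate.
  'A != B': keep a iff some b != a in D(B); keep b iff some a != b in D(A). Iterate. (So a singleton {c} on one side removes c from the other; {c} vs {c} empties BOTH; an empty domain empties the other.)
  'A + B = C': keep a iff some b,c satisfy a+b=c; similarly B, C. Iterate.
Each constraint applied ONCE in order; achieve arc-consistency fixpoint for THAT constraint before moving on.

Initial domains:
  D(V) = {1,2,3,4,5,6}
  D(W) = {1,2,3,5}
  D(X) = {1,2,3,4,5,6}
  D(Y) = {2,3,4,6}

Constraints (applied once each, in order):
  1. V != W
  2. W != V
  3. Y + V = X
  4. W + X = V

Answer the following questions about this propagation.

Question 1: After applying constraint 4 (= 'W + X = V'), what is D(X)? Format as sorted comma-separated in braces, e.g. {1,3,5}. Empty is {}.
Constraint 1 (V != W) on D(V)={1,2,3,4,5,6} D(W)={1,2,3,5}: no change
Constraint 2 (W != V) on D(W)={1,2,3,5} D(V)={1,2,3,4,5,6}: no change
Constraint 3 (Y + V = X) on D(Y)={2,3,4,6} D(V)={1,2,3,4,5,6} D(X)={1,2,3,4,5,6}: Y {2,3,4,6}->{2,3,4}; V {1,2,3,4,5,6}->{1,2,3,4}; X {1,2,3,4,5,6}->{3,4,5,6}
Constraint 4 (W + X = V) on D(W)={1,2,3,5} D(X)={3,4,5,6} D(V)={1,2,3,4}: W {1,2,3,5}->{1}; X {3,4,5,6}->{3}; V {1,2,3,4}->{4}
So after constraint 4: D(X) = {3}

Answer: {3}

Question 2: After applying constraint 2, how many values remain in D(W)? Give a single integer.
Constraint 1 (V != W) on D(V)={1,2,3,4,5,6} D(W)={1,2,3,5}: no change
Constraint 2 (W != V) on D(W)={1,2,3,5} D(V)={1,2,3,4,5,6}: no change
So after constraint 2: D(W)={1,2,3,5}, size = 4

Answer: 4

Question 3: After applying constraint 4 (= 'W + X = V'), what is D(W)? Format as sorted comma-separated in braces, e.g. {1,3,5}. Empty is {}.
Answer: {1}

Derivation:
Constraint 1 (V != W) on D(V)={1,2,3,4,5,6} D(W)={1,2,3,5}: no change
Constraint 2 (W != V) on D(W)={1,2,3,5} D(V)={1,2,3,4,5,6}: no change
Constraint 3 (Y + V = X) on D(Y)={2,3,4,6} D(V)={1,2,3,4,5,6} D(X)={1,2,3,4,5,6}: Y {2,3,4,6}->{2,3,4}; V {1,2,3,4,5,6}->{1,2,3,4}; X {1,2,3,4,5,6}->{3,4,5,6}
Constraint 4 (W + X = V) on D(W)={1,2,3,5} D(X)={3,4,5,6} D(V)={1,2,3,4}: W {1,2,3,5}->{1}; X {3,4,5,6}->{3}; V {1,2,3,4}->{4}
So after constraint 4: D(W) = {1}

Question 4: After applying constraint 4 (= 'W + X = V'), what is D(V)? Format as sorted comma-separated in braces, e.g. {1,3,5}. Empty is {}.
Constraint 1 (V != W) on D(V)={1,2,3,4,5,6} D(W)={1,2,3,5}: no change
Constraint 2 (W != V) on D(W)={1,2,3,5} D(V)={1,2,3,4,5,6}: no change
Constraint 3 (Y + V = X) on D(Y)={2,3,4,6} D(V)={1,2,3,4,5,6} D(X)={1,2,3,4,5,6}: Y {2,3,4,6}->{2,3,4}; V {1,2,3,4,5,6}->{1,2,3,4}; X {1,2,3,4,5,6}->{3,4,5,6}
Constraint 4 (W + X = V) on D(W)={1,2,3,5} D(X)={3,4,5,6} D(V)={1,2,3,4}: W {1,2,3,5}->{1}; X {3,4,5,6}->{3}; V {1,2,3,4}->{4}
So after constraint 4: D(V) = {4}

Answer: {4}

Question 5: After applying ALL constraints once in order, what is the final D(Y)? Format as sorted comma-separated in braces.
Constraint 1 (V != W) on D(V)={1,2,3,4,5,6} D(W)={1,2,3,5}: no change
Constraint 2 (W != V) on D(W)={1,2,3,5} D(V)={1,2,3,4,5,6}: no change
Constraint 3 (Y + V = X) on D(Y)={2,3,4,6} D(V)={1,2,3,4,5,6} D(X)={1,2,3,4,5,6}: Y {2,3,4,6}->{2,3,4}; V {1,2,3,4,5,6}->{1,2,3,4}; X {1,2,3,4,5,6}->{3,4,5,6}
Constraint 4 (W + X = V) on D(W)={1,2,3,5} D(X)={3,4,5,6} D(V)={1,2,3,4}: W {1,2,3,5}->{1}; X {3,4,5,6}->{3}; V {1,2,3,4}->{4}
So after all 4 constraints: D(Y) = {2,3,4}

Answer: {2,3,4}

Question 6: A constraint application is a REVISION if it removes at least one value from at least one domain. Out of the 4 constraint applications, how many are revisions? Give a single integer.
Constraint 1 (V != W) on D(V)={1,2,3,4,5,6} D(W)={1,2,3,5}: no change => not a revision
Constraint 2 (W != V) on D(W)={1,2,3,5} D(V)={1,2,3,4,5,6}: no change => not a revision
Constraint 3 (Y + V = X) on D(Y)={2,3,4,6} D(V)={1,2,3,4,5,6} D(X)={1,2,3,4,5,6}: Y {2,3,4,6}->{2,3,4}; V {1,2,3,4,5,6}->{1,2,3,4}; X {1,2,3,4,5,6}->{3,4,5,6} => REVISION
Constraint 4 (W + X = V) on D(W)={1,2,3,5} D(X)={3,4,5,6} D(V)={1,2,3,4}: W {1,2,3,5}->{1}; X {3,4,5,6}->{3}; V {1,2,3,4}->{4} => REVISION
Total revisions = 2

Answer: 2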